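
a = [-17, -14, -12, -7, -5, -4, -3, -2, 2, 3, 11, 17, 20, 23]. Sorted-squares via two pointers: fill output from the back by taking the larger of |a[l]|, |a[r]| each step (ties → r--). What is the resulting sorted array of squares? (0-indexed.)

[4, 4, 9, 9, 16, 25, 49, 121, 144, 196, 289, 289, 400, 529]

[0,13] |-17|<=|23| out[13]=529 → r--
[0,12] |-17|<=|20| out[12]=400 → r--
[0,11] |-17|<=|17| out[11]=289 → r--
[0,10] |-17|>|11| out[10]=289 → l++
[1,10] |-14|>|11| out[9]=196 → l++
[2,10] |-12|>|11| out[8]=144 → l++
[3,10] |-7|<=|11| out[7]=121 → r--
[3,9] |-7|>|3| out[6]=49 → l++
[4,9] |-5|>|3| out[5]=25 → l++
[5,9] |-4|>|3| out[4]=16 → l++
[6,9] |-3|<=|3| out[3]=9 → r--
[6,8] |-3|>|2| out[2]=9 → l++
[7,8] |-2|<=|2| out[1]=4 → r--
[7,7] |-2|<=|-2| out[0]=4 → r--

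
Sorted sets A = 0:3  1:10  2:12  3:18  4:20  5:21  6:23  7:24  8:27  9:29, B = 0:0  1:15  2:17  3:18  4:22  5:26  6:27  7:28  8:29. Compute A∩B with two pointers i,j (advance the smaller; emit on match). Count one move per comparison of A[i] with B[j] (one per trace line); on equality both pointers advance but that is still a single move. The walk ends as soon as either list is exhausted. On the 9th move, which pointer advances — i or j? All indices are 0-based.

i=0 j=0: 3>0, j++
i=0 j=1: 3<15, i++
i=1 j=1: 10<15, i++
i=2 j=1: 12<15, i++
i=3 j=1: 18>15, j++
i=3 j=2: 18>17, j++
i=3 j=3: 18==18 emit, i++,j++
i=4 j=4: 20<22, i++
i=5 j=4: 21<22, i++

i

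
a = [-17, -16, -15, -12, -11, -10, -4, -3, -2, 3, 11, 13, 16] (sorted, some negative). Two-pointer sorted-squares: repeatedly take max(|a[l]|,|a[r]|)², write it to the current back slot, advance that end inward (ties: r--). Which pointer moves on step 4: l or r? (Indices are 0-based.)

l

[0,12] |-17|>|16| out[12]=289 → l++
[1,12] |-16|<=|16| out[11]=256 → r--
[1,11] |-16|>|13| out[10]=256 → l++
[2,11] |-15|>|13| out[9]=225 → l++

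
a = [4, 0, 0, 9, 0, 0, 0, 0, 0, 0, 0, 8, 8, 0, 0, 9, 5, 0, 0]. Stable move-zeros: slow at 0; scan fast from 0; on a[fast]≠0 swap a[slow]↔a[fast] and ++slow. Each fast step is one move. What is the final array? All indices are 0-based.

(s=0,f=0) a[fast]=4≠0 swap→a[0]=4 → slow++,fast++
(s=1,f=1) a[fast]=0 → fast++
(s=1,f=2) a[fast]=0 → fast++
(s=1,f=3) a[fast]=9≠0 swap→a[1]=9 → slow++,fast++
(s=2,f=4) a[fast]=0 → fast++
(s=2,f=5) a[fast]=0 → fast++
(s=2,f=6) a[fast]=0 → fast++
(s=2,f=7) a[fast]=0 → fast++
(s=2,f=8) a[fast]=0 → fast++
(s=2,f=9) a[fast]=0 → fast++
(s=2,f=10) a[fast]=0 → fast++
(s=2,f=11) a[fast]=8≠0 swap→a[2]=8 → slow++,fast++
(s=3,f=12) a[fast]=8≠0 swap→a[3]=8 → slow++,fast++
(s=4,f=13) a[fast]=0 → fast++
(s=4,f=14) a[fast]=0 → fast++
(s=4,f=15) a[fast]=9≠0 swap→a[4]=9 → slow++,fast++
(s=5,f=16) a[fast]=5≠0 swap→a[5]=5 → slow++,fast++
(s=6,f=17) a[fast]=0 → fast++
(s=6,f=18) a[fast]=0 → fast++

[4, 9, 8, 8, 9, 5, 0, 0, 0, 0, 0, 0, 0, 0, 0, 0, 0, 0, 0]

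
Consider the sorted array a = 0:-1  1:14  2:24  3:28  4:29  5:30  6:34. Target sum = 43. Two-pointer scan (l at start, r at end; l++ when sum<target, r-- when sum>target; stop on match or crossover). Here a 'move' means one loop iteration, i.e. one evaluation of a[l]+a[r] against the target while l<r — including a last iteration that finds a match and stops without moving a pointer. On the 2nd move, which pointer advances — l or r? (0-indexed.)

l=0 r=6: -1+34=33 <43, l++
l=1 r=6: 14+34=48 >43, r--

r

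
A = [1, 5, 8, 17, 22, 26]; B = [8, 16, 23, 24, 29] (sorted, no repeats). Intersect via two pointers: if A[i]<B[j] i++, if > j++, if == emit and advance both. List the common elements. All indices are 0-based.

intersection = [8]

i=0 j=0: 1<8, i++
i=1 j=0: 5<8, i++
i=2 j=0: 8==8 emit, i++,j++
i=3 j=1: 17>16, j++
i=3 j=2: 17<23, i++
i=4 j=2: 22<23, i++
i=5 j=2: 26>23, j++
i=5 j=3: 26>24, j++
i=5 j=4: 26<29, i++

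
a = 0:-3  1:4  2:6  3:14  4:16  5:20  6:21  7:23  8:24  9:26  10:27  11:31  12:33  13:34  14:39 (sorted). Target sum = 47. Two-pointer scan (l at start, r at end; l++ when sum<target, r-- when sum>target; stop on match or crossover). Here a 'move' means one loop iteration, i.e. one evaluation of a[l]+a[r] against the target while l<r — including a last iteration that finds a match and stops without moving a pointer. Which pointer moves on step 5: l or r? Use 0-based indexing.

l=0 r=14: -3+39=36 <47, l++
l=1 r=14: 4+39=43 <47, l++
l=2 r=14: 6+39=45 <47, l++
l=3 r=14: 14+39=53 >47, r--
l=3 r=13: 14+34=48 >47, r--

r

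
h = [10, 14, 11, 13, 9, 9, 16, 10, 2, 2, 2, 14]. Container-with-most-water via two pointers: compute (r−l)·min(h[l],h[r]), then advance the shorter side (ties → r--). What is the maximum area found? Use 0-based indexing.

l=0 r=11: min(10,14)*11=110 best=110 *, l++
l=1 r=11: min(14,14)*10=140 best=140 *, r--
l=1 r=10: min(14,2)*9=18 best=140, r--
l=1 r=9: min(14,2)*8=16 best=140, r--
l=1 r=8: min(14,2)*7=14 best=140, r--
l=1 r=7: min(14,10)*6=60 best=140, r--
l=1 r=6: min(14,16)*5=70 best=140, l++
l=2 r=6: min(11,16)*4=44 best=140, l++
l=3 r=6: min(13,16)*3=39 best=140, l++
l=4 r=6: min(9,16)*2=18 best=140, l++
l=5 r=6: min(9,16)*1=9 best=140, l++

max area = 140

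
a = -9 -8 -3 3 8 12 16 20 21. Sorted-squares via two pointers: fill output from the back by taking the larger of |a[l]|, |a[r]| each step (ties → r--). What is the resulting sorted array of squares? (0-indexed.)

[0,8] |-9|<=|21| out[8]=441 → r--
[0,7] |-9|<=|20| out[7]=400 → r--
[0,6] |-9|<=|16| out[6]=256 → r--
[0,5] |-9|<=|12| out[5]=144 → r--
[0,4] |-9|>|8| out[4]=81 → l++
[1,4] |-8|<=|8| out[3]=64 → r--
[1,3] |-8|>|3| out[2]=64 → l++
[2,3] |-3|<=|3| out[1]=9 → r--
[2,2] |-3|<=|-3| out[0]=9 → r--

[9, 9, 64, 64, 81, 144, 256, 400, 441]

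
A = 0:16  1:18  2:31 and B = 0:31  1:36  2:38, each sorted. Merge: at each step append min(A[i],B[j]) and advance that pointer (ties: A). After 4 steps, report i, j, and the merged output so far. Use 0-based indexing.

i=3, j=1, merged so far=[16, 18, 31, 31]

i=0 j=0: A[i]=16<=B[j]=31 take 16, i++
i=1 j=0: A[i]=18<=B[j]=31 take 18, i++
i=2 j=0: A[i]=31<=B[j]=31 take 31, i++
i=3 j=0: A done, take B[j]=31, j++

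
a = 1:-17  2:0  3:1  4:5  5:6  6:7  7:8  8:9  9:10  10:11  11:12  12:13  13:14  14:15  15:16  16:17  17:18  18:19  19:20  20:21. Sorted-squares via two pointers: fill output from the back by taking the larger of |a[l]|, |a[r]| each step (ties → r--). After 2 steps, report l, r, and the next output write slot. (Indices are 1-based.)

l=1 r=20: |-17|<=|21| out[20]=441, r--
l=1 r=19: |-17|<=|20| out[19]=400, r--

l=1, r=18, next write slot=18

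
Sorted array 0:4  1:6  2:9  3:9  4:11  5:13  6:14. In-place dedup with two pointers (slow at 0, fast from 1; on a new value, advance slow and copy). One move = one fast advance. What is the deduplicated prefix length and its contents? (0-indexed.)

(s=0,f=1) a[fast]=6≠a[slow]=4 write a[1]=6 → slow++,fast++
(s=1,f=2) a[fast]=9≠a[slow]=6 write a[2]=9 → slow++,fast++
(s=2,f=3) a[fast]=9=a[slow] dup → fast++
(s=2,f=4) a[fast]=11≠a[slow]=9 write a[3]=11 → slow++,fast++
(s=3,f=5) a[fast]=13≠a[slow]=11 write a[4]=13 → slow++,fast++
(s=4,f=6) a[fast]=14≠a[slow]=13 write a[5]=14 → slow++,fast++

length 6; prefix = [4, 6, 9, 11, 13, 14]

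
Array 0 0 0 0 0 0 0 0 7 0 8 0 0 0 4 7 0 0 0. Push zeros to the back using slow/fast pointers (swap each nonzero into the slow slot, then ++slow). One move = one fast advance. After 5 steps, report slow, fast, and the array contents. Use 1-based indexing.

slow=1, fast=6, a=[0, 0, 0, 0, 0, 0, 0, 0, 7, 0, 8, 0, 0, 0, 4, 7, 0, 0, 0]

slow=1 fast=1: a[fast]=0, fast++
slow=1 fast=2: a[fast]=0, fast++
slow=1 fast=3: a[fast]=0, fast++
slow=1 fast=4: a[fast]=0, fast++
slow=1 fast=5: a[fast]=0, fast++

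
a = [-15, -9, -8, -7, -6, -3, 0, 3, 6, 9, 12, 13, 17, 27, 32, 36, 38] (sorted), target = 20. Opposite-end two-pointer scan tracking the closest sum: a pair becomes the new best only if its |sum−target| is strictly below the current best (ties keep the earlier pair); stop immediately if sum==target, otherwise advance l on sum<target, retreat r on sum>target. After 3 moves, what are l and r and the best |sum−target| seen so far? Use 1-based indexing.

l=2, r=15, best |Δ|=1

[1,17] -15+38=23 d=3 * → r--
[1,16] -15+36=21 d=1 * → r--
[1,15] -15+32=17 d=3 → l++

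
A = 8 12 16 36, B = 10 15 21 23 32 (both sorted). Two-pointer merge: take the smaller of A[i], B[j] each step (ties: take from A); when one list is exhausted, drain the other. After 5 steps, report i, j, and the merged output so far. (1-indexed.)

[i=1,j=1] A[i]=8<=B[j]=10 take 8 → i++
[i=2,j=1] A[i]=12>B[j]=10 take 10 → j++
[i=2,j=2] A[i]=12<=B[j]=15 take 12 → i++
[i=3,j=2] A[i]=16>B[j]=15 take 15 → j++
[i=3,j=3] A[i]=16<=B[j]=21 take 16 → i++

i=4, j=3, merged so far=[8, 10, 12, 15, 16]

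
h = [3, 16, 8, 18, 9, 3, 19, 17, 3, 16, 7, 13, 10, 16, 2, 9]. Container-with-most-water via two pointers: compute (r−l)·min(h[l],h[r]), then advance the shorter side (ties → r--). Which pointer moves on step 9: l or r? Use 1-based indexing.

r

l=1 r=16: min(3,9)*15=45 best=45 *, l++
l=2 r=16: min(16,9)*14=126 best=126 *, r--
l=2 r=15: min(16,2)*13=26 best=126, r--
l=2 r=14: min(16,16)*12=192 best=192 *, r--
l=2 r=13: min(16,10)*11=110 best=192, r--
l=2 r=12: min(16,13)*10=130 best=192, r--
l=2 r=11: min(16,7)*9=63 best=192, r--
l=2 r=10: min(16,16)*8=128 best=192, r--
l=2 r=9: min(16,3)*7=21 best=192, r--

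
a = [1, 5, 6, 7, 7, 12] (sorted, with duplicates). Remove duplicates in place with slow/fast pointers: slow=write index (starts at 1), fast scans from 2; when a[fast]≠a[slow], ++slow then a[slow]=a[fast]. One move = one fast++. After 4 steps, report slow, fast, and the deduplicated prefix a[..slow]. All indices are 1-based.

(s=1,f=2) a[fast]=5≠a[slow]=1 write a[2]=5 → slow++,fast++
(s=2,f=3) a[fast]=6≠a[slow]=5 write a[3]=6 → slow++,fast++
(s=3,f=4) a[fast]=7≠a[slow]=6 write a[4]=7 → slow++,fast++
(s=4,f=5) a[fast]=7=a[slow] dup → fast++

slow=4, fast=6, prefix=[1, 5, 6, 7]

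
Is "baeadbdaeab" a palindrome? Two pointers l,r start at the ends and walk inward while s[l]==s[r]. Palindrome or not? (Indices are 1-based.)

[1,11] 'b'=='b' → l++,r--
[2,10] 'a'=='a' → l++,r--
[3,9] 'e'=='e' → l++,r--
[4,8] 'a'=='a' → l++,r--
[5,7] 'd'=='d' → l++,r--

palindrome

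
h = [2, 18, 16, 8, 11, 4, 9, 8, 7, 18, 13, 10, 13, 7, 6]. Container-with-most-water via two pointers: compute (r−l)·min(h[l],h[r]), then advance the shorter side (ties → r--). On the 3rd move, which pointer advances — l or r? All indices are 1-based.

l=1 r=15: min(2,6)*14=28 best=28 *, l++
l=2 r=15: min(18,6)*13=78 best=78 *, r--
l=2 r=14: min(18,7)*12=84 best=84 *, r--

r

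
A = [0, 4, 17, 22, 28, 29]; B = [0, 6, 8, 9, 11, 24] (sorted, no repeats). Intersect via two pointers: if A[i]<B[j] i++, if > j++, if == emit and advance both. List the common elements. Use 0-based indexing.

[i=0,j=0] 0==0 emit → i++,j++
[i=1,j=1] 4<6 → i++
[i=2,j=1] 17>6 → j++
[i=2,j=2] 17>8 → j++
[i=2,j=3] 17>9 → j++
[i=2,j=4] 17>11 → j++
[i=2,j=5] 17<24 → i++
[i=3,j=5] 22<24 → i++
[i=4,j=5] 28>24 → j++

intersection = [0]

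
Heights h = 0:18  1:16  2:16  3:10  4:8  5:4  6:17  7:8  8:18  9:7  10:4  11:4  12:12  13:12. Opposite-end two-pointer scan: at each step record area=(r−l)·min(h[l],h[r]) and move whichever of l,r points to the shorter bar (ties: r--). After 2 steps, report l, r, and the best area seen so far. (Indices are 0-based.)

l=0 r=13: min(18,12)*13=156 best=156 *, r--
l=0 r=12: min(18,12)*12=144 best=156, r--

l=0, r=11, best area=156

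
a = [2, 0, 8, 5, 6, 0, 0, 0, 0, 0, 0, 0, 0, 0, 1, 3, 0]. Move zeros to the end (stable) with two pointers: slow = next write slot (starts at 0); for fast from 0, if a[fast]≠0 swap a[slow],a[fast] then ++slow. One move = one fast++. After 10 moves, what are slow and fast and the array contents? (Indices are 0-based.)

slow=0 fast=0: a[fast]=2≠0 swap→a[0]=2, slow++,fast++
slow=1 fast=1: a[fast]=0, fast++
slow=1 fast=2: a[fast]=8≠0 swap→a[1]=8, slow++,fast++
slow=2 fast=3: a[fast]=5≠0 swap→a[2]=5, slow++,fast++
slow=3 fast=4: a[fast]=6≠0 swap→a[3]=6, slow++,fast++
slow=4 fast=5: a[fast]=0, fast++
slow=4 fast=6: a[fast]=0, fast++
slow=4 fast=7: a[fast]=0, fast++
slow=4 fast=8: a[fast]=0, fast++
slow=4 fast=9: a[fast]=0, fast++

slow=4, fast=10, a=[2, 8, 5, 6, 0, 0, 0, 0, 0, 0, 0, 0, 0, 0, 1, 3, 0]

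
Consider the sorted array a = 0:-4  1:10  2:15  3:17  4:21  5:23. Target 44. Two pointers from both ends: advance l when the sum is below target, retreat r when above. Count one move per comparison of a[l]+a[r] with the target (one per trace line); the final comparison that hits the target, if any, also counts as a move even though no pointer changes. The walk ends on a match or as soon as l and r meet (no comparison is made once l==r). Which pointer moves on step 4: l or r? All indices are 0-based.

l=0 r=5: -4+23=19 <44, l++
l=1 r=5: 10+23=33 <44, l++
l=2 r=5: 15+23=38 <44, l++
l=3 r=5: 17+23=40 <44, l++

l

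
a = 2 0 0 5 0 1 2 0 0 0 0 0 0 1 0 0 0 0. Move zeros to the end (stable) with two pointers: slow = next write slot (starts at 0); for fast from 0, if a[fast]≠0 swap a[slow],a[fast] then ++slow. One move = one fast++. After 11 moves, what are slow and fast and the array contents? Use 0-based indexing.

slow=4, fast=11, a=[2, 5, 1, 2, 0, 0, 0, 0, 0, 0, 0, 0, 0, 1, 0, 0, 0, 0]

slow=0 fast=0: a[fast]=2≠0 swap→a[0]=2, slow++,fast++
slow=1 fast=1: a[fast]=0, fast++
slow=1 fast=2: a[fast]=0, fast++
slow=1 fast=3: a[fast]=5≠0 swap→a[1]=5, slow++,fast++
slow=2 fast=4: a[fast]=0, fast++
slow=2 fast=5: a[fast]=1≠0 swap→a[2]=1, slow++,fast++
slow=3 fast=6: a[fast]=2≠0 swap→a[3]=2, slow++,fast++
slow=4 fast=7: a[fast]=0, fast++
slow=4 fast=8: a[fast]=0, fast++
slow=4 fast=9: a[fast]=0, fast++
slow=4 fast=10: a[fast]=0, fast++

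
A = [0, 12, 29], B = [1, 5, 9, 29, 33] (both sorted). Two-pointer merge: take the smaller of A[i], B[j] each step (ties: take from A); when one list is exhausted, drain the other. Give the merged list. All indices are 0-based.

i=0 j=0: A[i]=0<=B[j]=1 take 0, i++
i=1 j=0: A[i]=12>B[j]=1 take 1, j++
i=1 j=1: A[i]=12>B[j]=5 take 5, j++
i=1 j=2: A[i]=12>B[j]=9 take 9, j++
i=1 j=3: A[i]=12<=B[j]=29 take 12, i++
i=2 j=3: A[i]=29<=B[j]=29 take 29, i++
i=3 j=3: A done, take B[j]=29, j++
i=3 j=4: A done, take B[j]=33, j++

[0, 1, 5, 9, 12, 29, 29, 33]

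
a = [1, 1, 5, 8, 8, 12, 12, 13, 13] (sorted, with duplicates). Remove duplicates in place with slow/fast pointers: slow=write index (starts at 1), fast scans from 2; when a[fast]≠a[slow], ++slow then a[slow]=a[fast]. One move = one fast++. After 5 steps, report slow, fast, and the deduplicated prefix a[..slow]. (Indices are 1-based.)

slow=4, fast=7, prefix=[1, 5, 8, 12]

(s=1,f=2) a[fast]=1=a[slow] dup → fast++
(s=1,f=3) a[fast]=5≠a[slow]=1 write a[2]=5 → slow++,fast++
(s=2,f=4) a[fast]=8≠a[slow]=5 write a[3]=8 → slow++,fast++
(s=3,f=5) a[fast]=8=a[slow] dup → fast++
(s=3,f=6) a[fast]=12≠a[slow]=8 write a[4]=12 → slow++,fast++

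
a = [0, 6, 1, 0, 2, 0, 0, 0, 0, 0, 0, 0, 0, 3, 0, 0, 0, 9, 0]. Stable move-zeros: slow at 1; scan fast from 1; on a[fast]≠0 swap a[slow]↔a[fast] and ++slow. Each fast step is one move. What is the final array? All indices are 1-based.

[6, 1, 2, 3, 9, 0, 0, 0, 0, 0, 0, 0, 0, 0, 0, 0, 0, 0, 0]

(s=1,f=1) a[fast]=0 → fast++
(s=1,f=2) a[fast]=6≠0 swap→a[1]=6 → slow++,fast++
(s=2,f=3) a[fast]=1≠0 swap→a[2]=1 → slow++,fast++
(s=3,f=4) a[fast]=0 → fast++
(s=3,f=5) a[fast]=2≠0 swap→a[3]=2 → slow++,fast++
(s=4,f=6) a[fast]=0 → fast++
(s=4,f=7) a[fast]=0 → fast++
(s=4,f=8) a[fast]=0 → fast++
(s=4,f=9) a[fast]=0 → fast++
(s=4,f=10) a[fast]=0 → fast++
(s=4,f=11) a[fast]=0 → fast++
(s=4,f=12) a[fast]=0 → fast++
(s=4,f=13) a[fast]=0 → fast++
(s=4,f=14) a[fast]=3≠0 swap→a[4]=3 → slow++,fast++
(s=5,f=15) a[fast]=0 → fast++
(s=5,f=16) a[fast]=0 → fast++
(s=5,f=17) a[fast]=0 → fast++
(s=5,f=18) a[fast]=9≠0 swap→a[5]=9 → slow++,fast++
(s=6,f=19) a[fast]=0 → fast++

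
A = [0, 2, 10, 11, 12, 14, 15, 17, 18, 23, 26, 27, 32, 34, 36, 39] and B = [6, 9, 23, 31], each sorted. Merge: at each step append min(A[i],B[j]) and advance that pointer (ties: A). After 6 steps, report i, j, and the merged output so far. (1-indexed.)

[i=1,j=1] A[i]=0<=B[j]=6 take 0 → i++
[i=2,j=1] A[i]=2<=B[j]=6 take 2 → i++
[i=3,j=1] A[i]=10>B[j]=6 take 6 → j++
[i=3,j=2] A[i]=10>B[j]=9 take 9 → j++
[i=3,j=3] A[i]=10<=B[j]=23 take 10 → i++
[i=4,j=3] A[i]=11<=B[j]=23 take 11 → i++

i=5, j=3, merged so far=[0, 2, 6, 9, 10, 11]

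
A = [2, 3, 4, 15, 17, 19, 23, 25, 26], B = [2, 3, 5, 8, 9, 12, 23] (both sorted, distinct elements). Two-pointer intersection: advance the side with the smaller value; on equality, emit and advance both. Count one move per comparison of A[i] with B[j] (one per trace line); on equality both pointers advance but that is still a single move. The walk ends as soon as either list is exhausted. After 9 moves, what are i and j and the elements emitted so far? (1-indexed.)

i=6, j=7, emitted=[2, 3]

i=1 j=1: 2==2 emit, i++,j++
i=2 j=2: 3==3 emit, i++,j++
i=3 j=3: 4<5, i++
i=4 j=3: 15>5, j++
i=4 j=4: 15>8, j++
i=4 j=5: 15>9, j++
i=4 j=6: 15>12, j++
i=4 j=7: 15<23, i++
i=5 j=7: 17<23, i++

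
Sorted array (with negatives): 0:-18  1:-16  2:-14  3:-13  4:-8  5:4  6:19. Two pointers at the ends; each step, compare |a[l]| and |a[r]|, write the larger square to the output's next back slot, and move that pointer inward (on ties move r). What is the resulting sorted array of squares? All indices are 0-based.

[0,6] |-18|<=|19| out[6]=361 → r--
[0,5] |-18|>|4| out[5]=324 → l++
[1,5] |-16|>|4| out[4]=256 → l++
[2,5] |-14|>|4| out[3]=196 → l++
[3,5] |-13|>|4| out[2]=169 → l++
[4,5] |-8|>|4| out[1]=64 → l++
[5,5] |4|<=|4| out[0]=16 → r--

[16, 64, 169, 196, 256, 324, 361]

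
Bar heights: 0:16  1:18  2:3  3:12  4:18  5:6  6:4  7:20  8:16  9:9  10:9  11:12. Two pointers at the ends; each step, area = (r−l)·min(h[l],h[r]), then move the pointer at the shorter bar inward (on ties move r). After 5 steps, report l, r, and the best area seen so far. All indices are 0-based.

l=0 r=11: min(16,12)*11=132 best=132 *, r--
l=0 r=10: min(16,9)*10=90 best=132, r--
l=0 r=9: min(16,9)*9=81 best=132, r--
l=0 r=8: min(16,16)*8=128 best=132, r--
l=0 r=7: min(16,20)*7=112 best=132, l++

l=1, r=7, best area=132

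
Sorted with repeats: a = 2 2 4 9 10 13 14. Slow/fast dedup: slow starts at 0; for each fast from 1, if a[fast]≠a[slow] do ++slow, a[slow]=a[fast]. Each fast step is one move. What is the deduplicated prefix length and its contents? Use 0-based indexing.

(s=0,f=1) a[fast]=2=a[slow] dup → fast++
(s=0,f=2) a[fast]=4≠a[slow]=2 write a[1]=4 → slow++,fast++
(s=1,f=3) a[fast]=9≠a[slow]=4 write a[2]=9 → slow++,fast++
(s=2,f=4) a[fast]=10≠a[slow]=9 write a[3]=10 → slow++,fast++
(s=3,f=5) a[fast]=13≠a[slow]=10 write a[4]=13 → slow++,fast++
(s=4,f=6) a[fast]=14≠a[slow]=13 write a[5]=14 → slow++,fast++

length 6; prefix = [2, 4, 9, 10, 13, 14]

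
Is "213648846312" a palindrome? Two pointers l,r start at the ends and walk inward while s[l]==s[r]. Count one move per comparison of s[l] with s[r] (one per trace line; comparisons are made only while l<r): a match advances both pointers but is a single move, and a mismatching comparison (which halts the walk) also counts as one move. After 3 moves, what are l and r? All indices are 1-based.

l=4, r=9

l=1 r=12: '2'=='2', l++,r--
l=2 r=11: '1'=='1', l++,r--
l=3 r=10: '3'=='3', l++,r--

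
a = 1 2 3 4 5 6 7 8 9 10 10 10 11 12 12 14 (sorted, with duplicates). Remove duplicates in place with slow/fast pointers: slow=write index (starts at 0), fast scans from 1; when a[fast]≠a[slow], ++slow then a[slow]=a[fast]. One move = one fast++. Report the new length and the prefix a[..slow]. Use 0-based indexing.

(s=0,f=1) a[fast]=2≠a[slow]=1 write a[1]=2 → slow++,fast++
(s=1,f=2) a[fast]=3≠a[slow]=2 write a[2]=3 → slow++,fast++
(s=2,f=3) a[fast]=4≠a[slow]=3 write a[3]=4 → slow++,fast++
(s=3,f=4) a[fast]=5≠a[slow]=4 write a[4]=5 → slow++,fast++
(s=4,f=5) a[fast]=6≠a[slow]=5 write a[5]=6 → slow++,fast++
(s=5,f=6) a[fast]=7≠a[slow]=6 write a[6]=7 → slow++,fast++
(s=6,f=7) a[fast]=8≠a[slow]=7 write a[7]=8 → slow++,fast++
(s=7,f=8) a[fast]=9≠a[slow]=8 write a[8]=9 → slow++,fast++
(s=8,f=9) a[fast]=10≠a[slow]=9 write a[9]=10 → slow++,fast++
(s=9,f=10) a[fast]=10=a[slow] dup → fast++
(s=9,f=11) a[fast]=10=a[slow] dup → fast++
(s=9,f=12) a[fast]=11≠a[slow]=10 write a[10]=11 → slow++,fast++
(s=10,f=13) a[fast]=12≠a[slow]=11 write a[11]=12 → slow++,fast++
(s=11,f=14) a[fast]=12=a[slow] dup → fast++
(s=11,f=15) a[fast]=14≠a[slow]=12 write a[12]=14 → slow++,fast++

length 13; prefix = [1, 2, 3, 4, 5, 6, 7, 8, 9, 10, 11, 12, 14]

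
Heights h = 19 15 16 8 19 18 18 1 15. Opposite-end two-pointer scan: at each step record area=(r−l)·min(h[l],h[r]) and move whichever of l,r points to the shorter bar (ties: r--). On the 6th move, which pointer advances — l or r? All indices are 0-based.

l=0 r=8: min(19,15)*8=120 best=120 *, r--
l=0 r=7: min(19,1)*7=7 best=120, r--
l=0 r=6: min(19,18)*6=108 best=120, r--
l=0 r=5: min(19,18)*5=90 best=120, r--
l=0 r=4: min(19,19)*4=76 best=120, r--
l=0 r=3: min(19,8)*3=24 best=120, r--

r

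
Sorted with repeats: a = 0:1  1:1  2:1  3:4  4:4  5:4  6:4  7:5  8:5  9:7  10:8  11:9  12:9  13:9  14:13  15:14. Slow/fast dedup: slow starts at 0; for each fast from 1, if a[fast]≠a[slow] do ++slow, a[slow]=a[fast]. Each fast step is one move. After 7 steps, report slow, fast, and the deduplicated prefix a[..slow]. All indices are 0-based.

slow=2, fast=8, prefix=[1, 4, 5]

(s=0,f=1) a[fast]=1=a[slow] dup → fast++
(s=0,f=2) a[fast]=1=a[slow] dup → fast++
(s=0,f=3) a[fast]=4≠a[slow]=1 write a[1]=4 → slow++,fast++
(s=1,f=4) a[fast]=4=a[slow] dup → fast++
(s=1,f=5) a[fast]=4=a[slow] dup → fast++
(s=1,f=6) a[fast]=4=a[slow] dup → fast++
(s=1,f=7) a[fast]=5≠a[slow]=4 write a[2]=5 → slow++,fast++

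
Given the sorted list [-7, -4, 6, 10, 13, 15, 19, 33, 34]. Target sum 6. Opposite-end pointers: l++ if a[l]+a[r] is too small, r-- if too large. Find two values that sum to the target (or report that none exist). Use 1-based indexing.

(-7, 13)

l=1 r=9: -7+34=27 >6, r--
l=1 r=8: -7+33=26 >6, r--
l=1 r=7: -7+19=12 >6, r--
l=1 r=6: -7+15=8 >6, r--
l=1 r=5: -7+13=6, found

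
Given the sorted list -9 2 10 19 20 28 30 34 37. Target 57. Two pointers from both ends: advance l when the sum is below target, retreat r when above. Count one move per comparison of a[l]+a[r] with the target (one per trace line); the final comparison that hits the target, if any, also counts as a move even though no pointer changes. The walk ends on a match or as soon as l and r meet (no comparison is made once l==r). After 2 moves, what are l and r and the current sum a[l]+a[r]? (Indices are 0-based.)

[0,8] -9+37=28 <57 → l++
[1,8] 2+37=39 <57 → l++

l=2, r=8, sum=47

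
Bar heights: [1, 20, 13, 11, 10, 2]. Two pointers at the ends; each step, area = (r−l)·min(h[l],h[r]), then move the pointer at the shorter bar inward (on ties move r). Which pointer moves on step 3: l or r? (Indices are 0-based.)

r

[0,5] min(1,2)*5=5 best=5 * → l++
[1,5] min(20,2)*4=8 best=8 * → r--
[1,4] min(20,10)*3=30 best=30 * → r--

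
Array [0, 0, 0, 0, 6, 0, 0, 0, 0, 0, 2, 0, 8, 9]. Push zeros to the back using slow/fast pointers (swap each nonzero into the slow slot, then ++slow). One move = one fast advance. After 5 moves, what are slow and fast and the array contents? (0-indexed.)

slow=1, fast=5, a=[6, 0, 0, 0, 0, 0, 0, 0, 0, 0, 2, 0, 8, 9]

(s=0,f=0) a[fast]=0 → fast++
(s=0,f=1) a[fast]=0 → fast++
(s=0,f=2) a[fast]=0 → fast++
(s=0,f=3) a[fast]=0 → fast++
(s=0,f=4) a[fast]=6≠0 swap→a[0]=6 → slow++,fast++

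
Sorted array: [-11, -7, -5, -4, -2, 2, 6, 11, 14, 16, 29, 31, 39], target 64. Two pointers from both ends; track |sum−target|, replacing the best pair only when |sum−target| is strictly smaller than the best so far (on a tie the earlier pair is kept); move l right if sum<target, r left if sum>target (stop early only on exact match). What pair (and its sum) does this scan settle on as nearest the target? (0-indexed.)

l=0 r=12: -11+39=28 d=36 *, l++
l=1 r=12: -7+39=32 d=32 *, l++
l=2 r=12: -5+39=34 d=30 *, l++
l=3 r=12: -4+39=35 d=29 *, l++
l=4 r=12: -2+39=37 d=27 *, l++
l=5 r=12: 2+39=41 d=23 *, l++
l=6 r=12: 6+39=45 d=19 *, l++
l=7 r=12: 11+39=50 d=14 *, l++
l=8 r=12: 14+39=53 d=11 *, l++
l=9 r=12: 16+39=55 d=9 *, l++
l=10 r=12: 29+39=68 d=4 *, r--
l=10 r=11: 29+31=60 d=4, l++

pair (29, 39) with sum 68 (|Δ|=4)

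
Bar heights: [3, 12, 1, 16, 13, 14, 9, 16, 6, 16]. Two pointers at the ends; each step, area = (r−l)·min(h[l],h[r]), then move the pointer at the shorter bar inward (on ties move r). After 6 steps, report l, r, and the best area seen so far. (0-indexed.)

l=3, r=6, best area=96

[0,9] min(3,16)*9=27 best=27 * → l++
[1,9] min(12,16)*8=96 best=96 * → l++
[2,9] min(1,16)*7=7 best=96 → l++
[3,9] min(16,16)*6=96 best=96 → r--
[3,8] min(16,6)*5=30 best=96 → r--
[3,7] min(16,16)*4=64 best=96 → r--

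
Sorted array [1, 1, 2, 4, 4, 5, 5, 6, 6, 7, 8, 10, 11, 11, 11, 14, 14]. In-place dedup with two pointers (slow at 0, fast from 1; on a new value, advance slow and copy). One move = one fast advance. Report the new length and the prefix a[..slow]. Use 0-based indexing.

length 10; prefix = [1, 2, 4, 5, 6, 7, 8, 10, 11, 14]

slow=0 fast=1: a[fast]=1=a[slow] dup, fast++
slow=0 fast=2: a[fast]=2≠a[slow]=1 write a[1]=2, slow++,fast++
slow=1 fast=3: a[fast]=4≠a[slow]=2 write a[2]=4, slow++,fast++
slow=2 fast=4: a[fast]=4=a[slow] dup, fast++
slow=2 fast=5: a[fast]=5≠a[slow]=4 write a[3]=5, slow++,fast++
slow=3 fast=6: a[fast]=5=a[slow] dup, fast++
slow=3 fast=7: a[fast]=6≠a[slow]=5 write a[4]=6, slow++,fast++
slow=4 fast=8: a[fast]=6=a[slow] dup, fast++
slow=4 fast=9: a[fast]=7≠a[slow]=6 write a[5]=7, slow++,fast++
slow=5 fast=10: a[fast]=8≠a[slow]=7 write a[6]=8, slow++,fast++
slow=6 fast=11: a[fast]=10≠a[slow]=8 write a[7]=10, slow++,fast++
slow=7 fast=12: a[fast]=11≠a[slow]=10 write a[8]=11, slow++,fast++
slow=8 fast=13: a[fast]=11=a[slow] dup, fast++
slow=8 fast=14: a[fast]=11=a[slow] dup, fast++
slow=8 fast=15: a[fast]=14≠a[slow]=11 write a[9]=14, slow++,fast++
slow=9 fast=16: a[fast]=14=a[slow] dup, fast++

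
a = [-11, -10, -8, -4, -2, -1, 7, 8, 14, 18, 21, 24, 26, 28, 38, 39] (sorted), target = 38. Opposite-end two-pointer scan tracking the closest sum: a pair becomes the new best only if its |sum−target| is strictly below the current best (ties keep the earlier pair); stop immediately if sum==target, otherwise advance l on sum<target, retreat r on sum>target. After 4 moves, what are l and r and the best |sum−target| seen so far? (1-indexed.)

l=5, r=16, best |Δ|=3

l=1 r=16: -11+39=28 d=10 *, l++
l=2 r=16: -10+39=29 d=9 *, l++
l=3 r=16: -8+39=31 d=7 *, l++
l=4 r=16: -4+39=35 d=3 *, l++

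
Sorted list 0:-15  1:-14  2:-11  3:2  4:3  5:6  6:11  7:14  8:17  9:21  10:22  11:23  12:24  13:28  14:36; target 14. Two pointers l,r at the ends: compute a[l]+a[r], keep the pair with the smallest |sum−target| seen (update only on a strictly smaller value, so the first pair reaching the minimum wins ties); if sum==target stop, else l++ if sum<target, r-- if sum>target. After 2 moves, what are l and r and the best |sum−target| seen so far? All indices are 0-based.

l=1, r=13, best |Δ|=1

[0,14] -15+36=21 d=7 * → r--
[0,13] -15+28=13 d=1 * → l++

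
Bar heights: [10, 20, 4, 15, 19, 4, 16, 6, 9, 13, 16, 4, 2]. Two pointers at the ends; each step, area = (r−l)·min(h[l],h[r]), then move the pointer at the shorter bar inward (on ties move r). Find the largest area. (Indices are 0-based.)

[0,12] min(10,2)*12=24 best=24 * → r--
[0,11] min(10,4)*11=44 best=44 * → r--
[0,10] min(10,16)*10=100 best=100 * → l++
[1,10] min(20,16)*9=144 best=144 * → r--
[1,9] min(20,13)*8=104 best=144 → r--
[1,8] min(20,9)*7=63 best=144 → r--
[1,7] min(20,6)*6=36 best=144 → r--
[1,6] min(20,16)*5=80 best=144 → r--
[1,5] min(20,4)*4=16 best=144 → r--
[1,4] min(20,19)*3=57 best=144 → r--
[1,3] min(20,15)*2=30 best=144 → r--
[1,2] min(20,4)*1=4 best=144 → r--

max area = 144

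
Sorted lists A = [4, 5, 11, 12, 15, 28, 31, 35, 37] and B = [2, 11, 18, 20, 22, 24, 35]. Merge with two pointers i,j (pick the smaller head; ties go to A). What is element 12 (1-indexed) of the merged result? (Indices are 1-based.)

[i=1,j=1] A[i]=4>B[j]=2 take 2 → j++
[i=1,j=2] A[i]=4<=B[j]=11 take 4 → i++
[i=2,j=2] A[i]=5<=B[j]=11 take 5 → i++
[i=3,j=2] A[i]=11<=B[j]=11 take 11 → i++
[i=4,j=2] A[i]=12>B[j]=11 take 11 → j++
[i=4,j=3] A[i]=12<=B[j]=18 take 12 → i++
[i=5,j=3] A[i]=15<=B[j]=18 take 15 → i++
[i=6,j=3] A[i]=28>B[j]=18 take 18 → j++
[i=6,j=4] A[i]=28>B[j]=20 take 20 → j++
[i=6,j=5] A[i]=28>B[j]=22 take 22 → j++
[i=6,j=6] A[i]=28>B[j]=24 take 24 → j++
[i=6,j=7] A[i]=28<=B[j]=35 take 28 → i++
[i=7,j=7] A[i]=31<=B[j]=35 take 31 → i++
[i=8,j=7] A[i]=35<=B[j]=35 take 35 → i++
[i=9,j=7] A[i]=37>B[j]=35 take 35 → j++
[i=9,j=8] B done, take A[i]=37 → i++

merged[12] = 28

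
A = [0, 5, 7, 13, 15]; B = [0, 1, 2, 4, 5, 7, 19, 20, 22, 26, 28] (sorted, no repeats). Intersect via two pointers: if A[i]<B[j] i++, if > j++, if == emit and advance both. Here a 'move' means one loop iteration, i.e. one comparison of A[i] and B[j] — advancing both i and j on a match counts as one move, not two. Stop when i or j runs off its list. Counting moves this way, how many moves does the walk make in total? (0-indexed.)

i=0 j=0: 0==0 emit, i++,j++
i=1 j=1: 5>1, j++
i=1 j=2: 5>2, j++
i=1 j=3: 5>4, j++
i=1 j=4: 5==5 emit, i++,j++
i=2 j=5: 7==7 emit, i++,j++
i=3 j=6: 13<19, i++
i=4 j=6: 15<19, i++

8 moves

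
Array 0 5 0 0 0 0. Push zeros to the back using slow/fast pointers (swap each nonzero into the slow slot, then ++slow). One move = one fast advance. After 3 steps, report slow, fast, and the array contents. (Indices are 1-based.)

(s=1,f=1) a[fast]=0 → fast++
(s=1,f=2) a[fast]=5≠0 swap→a[1]=5 → slow++,fast++
(s=2,f=3) a[fast]=0 → fast++

slow=2, fast=4, a=[5, 0, 0, 0, 0, 0]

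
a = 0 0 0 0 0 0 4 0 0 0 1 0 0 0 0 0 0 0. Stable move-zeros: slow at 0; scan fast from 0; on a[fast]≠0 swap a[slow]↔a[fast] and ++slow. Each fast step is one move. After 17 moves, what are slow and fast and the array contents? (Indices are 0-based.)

slow=2, fast=17, a=[4, 1, 0, 0, 0, 0, 0, 0, 0, 0, 0, 0, 0, 0, 0, 0, 0, 0]

(s=0,f=0) a[fast]=0 → fast++
(s=0,f=1) a[fast]=0 → fast++
(s=0,f=2) a[fast]=0 → fast++
(s=0,f=3) a[fast]=0 → fast++
(s=0,f=4) a[fast]=0 → fast++
(s=0,f=5) a[fast]=0 → fast++
(s=0,f=6) a[fast]=4≠0 swap→a[0]=4 → slow++,fast++
(s=1,f=7) a[fast]=0 → fast++
(s=1,f=8) a[fast]=0 → fast++
(s=1,f=9) a[fast]=0 → fast++
(s=1,f=10) a[fast]=1≠0 swap→a[1]=1 → slow++,fast++
(s=2,f=11) a[fast]=0 → fast++
(s=2,f=12) a[fast]=0 → fast++
(s=2,f=13) a[fast]=0 → fast++
(s=2,f=14) a[fast]=0 → fast++
(s=2,f=15) a[fast]=0 → fast++
(s=2,f=16) a[fast]=0 → fast++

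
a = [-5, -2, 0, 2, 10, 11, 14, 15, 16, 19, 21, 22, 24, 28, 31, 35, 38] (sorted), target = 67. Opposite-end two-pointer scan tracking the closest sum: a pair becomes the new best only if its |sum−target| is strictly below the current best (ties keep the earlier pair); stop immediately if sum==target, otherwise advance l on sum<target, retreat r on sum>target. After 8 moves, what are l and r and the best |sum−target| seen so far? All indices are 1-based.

[1,17] -5+38=33 d=34 * → l++
[2,17] -2+38=36 d=31 * → l++
[3,17] 0+38=38 d=29 * → l++
[4,17] 2+38=40 d=27 * → l++
[5,17] 10+38=48 d=19 * → l++
[6,17] 11+38=49 d=18 * → l++
[7,17] 14+38=52 d=15 * → l++
[8,17] 15+38=53 d=14 * → l++

l=9, r=17, best |Δ|=14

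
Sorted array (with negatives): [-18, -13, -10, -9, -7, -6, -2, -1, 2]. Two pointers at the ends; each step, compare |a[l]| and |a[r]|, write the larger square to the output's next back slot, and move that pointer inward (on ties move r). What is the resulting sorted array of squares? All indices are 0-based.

[1, 4, 4, 36, 49, 81, 100, 169, 324]

l=0 r=8: |-18|>|2| out[8]=324, l++
l=1 r=8: |-13|>|2| out[7]=169, l++
l=2 r=8: |-10|>|2| out[6]=100, l++
l=3 r=8: |-9|>|2| out[5]=81, l++
l=4 r=8: |-7|>|2| out[4]=49, l++
l=5 r=8: |-6|>|2| out[3]=36, l++
l=6 r=8: |-2|<=|2| out[2]=4, r--
l=6 r=7: |-2|>|-1| out[1]=4, l++
l=7 r=7: |-1|<=|-1| out[0]=1, r--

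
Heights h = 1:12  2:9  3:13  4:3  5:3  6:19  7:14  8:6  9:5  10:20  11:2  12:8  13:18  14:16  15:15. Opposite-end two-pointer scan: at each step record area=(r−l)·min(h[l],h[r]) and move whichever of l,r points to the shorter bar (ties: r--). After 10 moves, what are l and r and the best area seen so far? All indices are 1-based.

[1,15] min(12,15)*14=168 best=168 * → l++
[2,15] min(9,15)*13=117 best=168 → l++
[3,15] min(13,15)*12=156 best=168 → l++
[4,15] min(3,15)*11=33 best=168 → l++
[5,15] min(3,15)*10=30 best=168 → l++
[6,15] min(19,15)*9=135 best=168 → r--
[6,14] min(19,16)*8=128 best=168 → r--
[6,13] min(19,18)*7=126 best=168 → r--
[6,12] min(19,8)*6=48 best=168 → r--
[6,11] min(19,2)*5=10 best=168 → r--

l=6, r=10, best area=168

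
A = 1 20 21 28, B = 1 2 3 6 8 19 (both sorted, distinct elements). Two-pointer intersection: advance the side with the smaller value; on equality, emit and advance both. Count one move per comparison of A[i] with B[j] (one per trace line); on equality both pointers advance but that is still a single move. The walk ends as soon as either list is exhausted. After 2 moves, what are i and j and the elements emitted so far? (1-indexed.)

i=2, j=3, emitted=[1]

i=1 j=1: 1==1 emit, i++,j++
i=2 j=2: 20>2, j++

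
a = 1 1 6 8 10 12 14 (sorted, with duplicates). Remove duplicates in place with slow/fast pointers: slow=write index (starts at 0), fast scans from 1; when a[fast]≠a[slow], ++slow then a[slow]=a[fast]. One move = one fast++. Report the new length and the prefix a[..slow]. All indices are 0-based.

length 6; prefix = [1, 6, 8, 10, 12, 14]

(s=0,f=1) a[fast]=1=a[slow] dup → fast++
(s=0,f=2) a[fast]=6≠a[slow]=1 write a[1]=6 → slow++,fast++
(s=1,f=3) a[fast]=8≠a[slow]=6 write a[2]=8 → slow++,fast++
(s=2,f=4) a[fast]=10≠a[slow]=8 write a[3]=10 → slow++,fast++
(s=3,f=5) a[fast]=12≠a[slow]=10 write a[4]=12 → slow++,fast++
(s=4,f=6) a[fast]=14≠a[slow]=12 write a[5]=14 → slow++,fast++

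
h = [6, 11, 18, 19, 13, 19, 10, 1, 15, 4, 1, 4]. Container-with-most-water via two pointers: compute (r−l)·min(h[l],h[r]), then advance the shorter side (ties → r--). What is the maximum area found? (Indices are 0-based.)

max area = 90

l=0 r=11: min(6,4)*11=44 best=44 *, r--
l=0 r=10: min(6,1)*10=10 best=44, r--
l=0 r=9: min(6,4)*9=36 best=44, r--
l=0 r=8: min(6,15)*8=48 best=48 *, l++
l=1 r=8: min(11,15)*7=77 best=77 *, l++
l=2 r=8: min(18,15)*6=90 best=90 *, r--
l=2 r=7: min(18,1)*5=5 best=90, r--
l=2 r=6: min(18,10)*4=40 best=90, r--
l=2 r=5: min(18,19)*3=54 best=90, l++
l=3 r=5: min(19,19)*2=38 best=90, r--
l=3 r=4: min(19,13)*1=13 best=90, r--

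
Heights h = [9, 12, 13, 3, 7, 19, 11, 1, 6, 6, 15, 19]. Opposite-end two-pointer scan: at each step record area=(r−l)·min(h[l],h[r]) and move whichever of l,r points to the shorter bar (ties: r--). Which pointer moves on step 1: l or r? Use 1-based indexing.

[1,12] min(9,19)*11=99 best=99 * → l++

l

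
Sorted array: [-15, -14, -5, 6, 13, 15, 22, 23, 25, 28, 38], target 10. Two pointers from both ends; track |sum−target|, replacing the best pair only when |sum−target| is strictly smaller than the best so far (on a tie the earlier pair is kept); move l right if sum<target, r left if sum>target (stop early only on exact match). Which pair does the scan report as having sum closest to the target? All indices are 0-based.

pair (-15, 25) with sum 10 (|Δ|=0)

l=0 r=10: -15+38=23 d=13 *, r--
l=0 r=9: -15+28=13 d=3 *, r--
l=0 r=8: -15+25=10 d=0 *, stop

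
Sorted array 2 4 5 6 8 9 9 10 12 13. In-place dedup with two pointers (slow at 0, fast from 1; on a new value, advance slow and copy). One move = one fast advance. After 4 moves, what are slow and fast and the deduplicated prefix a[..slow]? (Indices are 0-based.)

slow=4, fast=5, prefix=[2, 4, 5, 6, 8]

(s=0,f=1) a[fast]=4≠a[slow]=2 write a[1]=4 → slow++,fast++
(s=1,f=2) a[fast]=5≠a[slow]=4 write a[2]=5 → slow++,fast++
(s=2,f=3) a[fast]=6≠a[slow]=5 write a[3]=6 → slow++,fast++
(s=3,f=4) a[fast]=8≠a[slow]=6 write a[4]=8 → slow++,fast++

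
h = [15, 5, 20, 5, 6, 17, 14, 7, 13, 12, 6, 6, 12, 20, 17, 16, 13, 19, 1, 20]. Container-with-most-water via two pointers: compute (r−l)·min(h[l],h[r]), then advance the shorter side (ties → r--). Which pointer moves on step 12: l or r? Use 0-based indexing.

r

[0,19] min(15,20)*19=285 best=285 * → l++
[1,19] min(5,20)*18=90 best=285 → l++
[2,19] min(20,20)*17=340 best=340 * → r--
[2,18] min(20,1)*16=16 best=340 → r--
[2,17] min(20,19)*15=285 best=340 → r--
[2,16] min(20,13)*14=182 best=340 → r--
[2,15] min(20,16)*13=208 best=340 → r--
[2,14] min(20,17)*12=204 best=340 → r--
[2,13] min(20,20)*11=220 best=340 → r--
[2,12] min(20,12)*10=120 best=340 → r--
[2,11] min(20,6)*9=54 best=340 → r--
[2,10] min(20,6)*8=48 best=340 → r--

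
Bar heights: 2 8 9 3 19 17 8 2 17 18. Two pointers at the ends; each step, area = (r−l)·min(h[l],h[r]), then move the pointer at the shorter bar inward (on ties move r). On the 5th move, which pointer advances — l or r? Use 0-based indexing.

r

l=0 r=9: min(2,18)*9=18 best=18 *, l++
l=1 r=9: min(8,18)*8=64 best=64 *, l++
l=2 r=9: min(9,18)*7=63 best=64, l++
l=3 r=9: min(3,18)*6=18 best=64, l++
l=4 r=9: min(19,18)*5=90 best=90 *, r--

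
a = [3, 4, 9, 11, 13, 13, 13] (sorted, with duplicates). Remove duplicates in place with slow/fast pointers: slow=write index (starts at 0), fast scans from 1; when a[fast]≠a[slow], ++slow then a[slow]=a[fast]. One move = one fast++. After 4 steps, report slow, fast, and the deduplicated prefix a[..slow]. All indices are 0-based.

slow=4, fast=5, prefix=[3, 4, 9, 11, 13]

(s=0,f=1) a[fast]=4≠a[slow]=3 write a[1]=4 → slow++,fast++
(s=1,f=2) a[fast]=9≠a[slow]=4 write a[2]=9 → slow++,fast++
(s=2,f=3) a[fast]=11≠a[slow]=9 write a[3]=11 → slow++,fast++
(s=3,f=4) a[fast]=13≠a[slow]=11 write a[4]=13 → slow++,fast++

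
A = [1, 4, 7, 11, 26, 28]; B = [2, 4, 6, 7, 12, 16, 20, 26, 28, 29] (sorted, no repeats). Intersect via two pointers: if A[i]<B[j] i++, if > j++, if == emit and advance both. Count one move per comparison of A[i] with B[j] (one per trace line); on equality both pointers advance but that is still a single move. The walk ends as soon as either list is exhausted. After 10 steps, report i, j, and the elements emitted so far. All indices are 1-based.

i=6, j=9, emitted=[4, 7, 26]

[i=1,j=1] 1<2 → i++
[i=2,j=1] 4>2 → j++
[i=2,j=2] 4==4 emit → i++,j++
[i=3,j=3] 7>6 → j++
[i=3,j=4] 7==7 emit → i++,j++
[i=4,j=5] 11<12 → i++
[i=5,j=5] 26>12 → j++
[i=5,j=6] 26>16 → j++
[i=5,j=7] 26>20 → j++
[i=5,j=8] 26==26 emit → i++,j++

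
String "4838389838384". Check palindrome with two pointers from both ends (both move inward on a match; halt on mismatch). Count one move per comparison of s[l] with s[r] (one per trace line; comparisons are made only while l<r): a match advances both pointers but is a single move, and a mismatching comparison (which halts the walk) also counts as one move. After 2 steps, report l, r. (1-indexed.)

l=3, r=11

l=1 r=13: '4'=='4', l++,r--
l=2 r=12: '8'=='8', l++,r--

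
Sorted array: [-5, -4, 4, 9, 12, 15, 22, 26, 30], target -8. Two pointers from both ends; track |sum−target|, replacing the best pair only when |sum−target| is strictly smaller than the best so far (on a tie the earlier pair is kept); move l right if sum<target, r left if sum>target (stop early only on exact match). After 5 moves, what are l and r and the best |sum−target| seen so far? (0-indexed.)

l=0 r=8: -5+30=25 d=33 *, r--
l=0 r=7: -5+26=21 d=29 *, r--
l=0 r=6: -5+22=17 d=25 *, r--
l=0 r=5: -5+15=10 d=18 *, r--
l=0 r=4: -5+12=7 d=15 *, r--

l=0, r=3, best |Δ|=15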